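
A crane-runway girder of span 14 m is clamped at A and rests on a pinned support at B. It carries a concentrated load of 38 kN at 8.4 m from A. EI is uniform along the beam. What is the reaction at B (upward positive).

R_B = 16.42 kN

Release the roller at B. Primary structure: cantilever fixed at A.
Free-end deflection of the primary structure under the applied loading (downward +):
  point load 38 at a = 8.4: Pa²(3L − a)/(6EI) = 15015/EI
Tip deflection under a unit load at B: L³/(3EI) = 914.7/EI.
Compatibility at B: δ_0 − R_B·δ_{BB} = 0, so R_B = 15015/914.7 = 16.42 kN.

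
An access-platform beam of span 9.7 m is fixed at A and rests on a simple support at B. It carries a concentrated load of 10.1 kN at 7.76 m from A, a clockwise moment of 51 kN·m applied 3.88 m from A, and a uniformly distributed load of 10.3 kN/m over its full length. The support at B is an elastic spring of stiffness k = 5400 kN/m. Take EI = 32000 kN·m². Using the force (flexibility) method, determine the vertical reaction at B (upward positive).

Release the roller at B. Primary structure: cantilever fixed at A.
Downward deflection at the released point B due to the loads:
  point load 10.1 at a = 7.76: Pa²(3L − a)/(6EI) = 2163/EI
  clockwise couple 51 at a = 3.88: M₀a(2L − a)/(2EI) = 1536/EI
  UDL 10.3: wL⁴/(8EI) = 11398/EI
  δ_0 = 15097/EI
Tip deflection under a unit load at B: L³/(3EI) = 304.2/EI.
With EI = 32000 kN·m²: δ_0 = 0.47178 m and δ_{BB} = 0.009507 m/kN.
Compatibility — the spring shortens by R_B/k under the reaction it provides: δ_0 − R_B·δ_{BB} = R_B/k. With 1/k = 0.000185 m/kN, R_B = δ_0 / (δ_{BB} + 1/k) = 0.47178 / (0.009507 + 0.000185) = 48.68 kN.

R_B = 48.68 kN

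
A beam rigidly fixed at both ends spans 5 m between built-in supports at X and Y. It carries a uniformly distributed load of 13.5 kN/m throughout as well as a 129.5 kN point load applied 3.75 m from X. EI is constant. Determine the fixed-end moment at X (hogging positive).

Take the two fixed-end moments M_X, M_Y as redundants; the released structure is the simple span XY.
Simple-span end rotations at X and Y under the given loads:
  at X: UDL 13.5: wL³/(24EI) = 70.31/EI
  at Y: UDL 13.5: wL³/(24EI) = 70.31/EI
  at X: point load 129.5 at a = 3.75: Pab(L + b)/(6LEI) = 126.5/EI
  at Y: point load 129.5 at a = 3.75: Pab(L + a)/(6LEI) = 177.1/EI
  θ_X0 = 196.8/EI,  θ_Y0 = 247.4/EI
Flexibility coefficients: a unit moment at one end gives L/(3EI) there and L/(6EI) at the far end, so f₁₁ = f₂₂ = 1.667/EI and f₁₂ = f₂₁ = 0.8333/EI.
Compatibility — zero rotation at each built-in end:
  1.667 M_X + 0.8333 M_Y = 196.8
  0.8333 M_X + 1.667 M_Y = 247.4
Solving the pair gives M_X = 58.48 kN·m and M_Y = 119.2 kN·m (hogging).

M_X = 58.48 kN·m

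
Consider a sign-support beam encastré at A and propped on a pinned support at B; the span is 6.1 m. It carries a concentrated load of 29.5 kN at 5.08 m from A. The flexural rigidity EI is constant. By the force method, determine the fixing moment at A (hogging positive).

Take the reaction at B as the redundant and release it; the primary structure is a cantilever fixed at A.
Primary-structure tip deflection at B by superposition:
  point load 29.5 at a = 5.08: Pa²(3L − a)/(6EI) = 1677/EI
Tip deflection under a unit load at B: L³/(3EI) = 75.66/EI.
The prop prevents deflection at B: R_B = δ_0/δ_{BB} = 1677/75.66 = 22.17 kN.
Moment equilibrium about A: M_A = Σ(load moments about A) − R_B·L = 149.9 − 22.17×6.1 = 14.62 kN·m.

M_A = 14.62 kN·m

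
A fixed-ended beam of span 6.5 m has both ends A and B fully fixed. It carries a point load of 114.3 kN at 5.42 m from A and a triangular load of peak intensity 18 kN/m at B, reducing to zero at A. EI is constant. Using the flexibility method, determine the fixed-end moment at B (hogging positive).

Release both end moments; the primary structure is a simply-supported span AB with redundants M_A and M_B.
On the primary (simply-supported) span, the end slopes from the loading are:
  at A: point load 114.3 at a = 5.42: Pab(L + b)/(6LEI) = 130/EI
  at B: point load 114.3 at a = 5.42: Pab(L + a)/(6LEI) = 204.5/EI
  at A: triangular load, peak 18: 7w₀L³/(360EI) = 96.12/EI
  at B: triangular load, peak 18: w₀L³/(45EI) = 109.8/EI
  θ_A0 = 226.2/EI,  θ_B0 = 314.3/EI
Flexibility coefficients: a unit moment at one end gives L/(3EI) there and L/(6EI) at the far end, so f₁₁ = f₂₂ = 2.167/EI and f₁₂ = f₂₁ = 1.083/EI.
Compatibility — zero rotation at each built-in end:
  2.167 M_A + 1.083 M_B = 226.2
  1.083 M_A + 2.167 M_B = 314.3
Solving the pair gives M_A = 42.45 kN·m and M_B = 123.9 kN·m (hogging).

M_B = 123.9 kN·m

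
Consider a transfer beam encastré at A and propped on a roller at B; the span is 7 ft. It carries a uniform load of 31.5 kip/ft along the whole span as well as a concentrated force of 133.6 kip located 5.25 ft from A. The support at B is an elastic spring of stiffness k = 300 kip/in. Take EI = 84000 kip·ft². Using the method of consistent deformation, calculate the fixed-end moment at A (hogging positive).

M_A = 500.9 kip·ft

Take the reaction at B as the redundant and release it; the primary structure is a cantilever fixed at A.
Deflection at B on the released cantilever, summing each load's contribution:
  UDL 31.5: wL⁴/(8EI) = 9454/EI
  point load 133.6 at a = 5.25: Pa²(3L − a)/(6EI) = 9666/EI
  δ_0 = 19120/EI
Flexibility coefficient — unit upward force at B: δ_{BB} = L³/(3EI) = 114.3/EI.
With EI = 84000 kip·ft²: δ_0 = 0.22762 ft and δ_{BB} = 0.001361 ft/kip.
Compatibility — the spring shortens by R_B/k under the reaction it provides: δ_0 − R_B·δ_{BB} = R_B/k. With 1/k = 1/(300×12) ft/kip = 0.000278 ft/kip, R_B = δ_0 / (δ_{BB} + 1/k) = 0.22762 / (0.001361 + 0.000278) = 138.9 kip.
Moment equilibrium about A: M_A = Σ(load moments about A) − R_B·L = 1473 − 138.9×7 = 500.9 kip·ft.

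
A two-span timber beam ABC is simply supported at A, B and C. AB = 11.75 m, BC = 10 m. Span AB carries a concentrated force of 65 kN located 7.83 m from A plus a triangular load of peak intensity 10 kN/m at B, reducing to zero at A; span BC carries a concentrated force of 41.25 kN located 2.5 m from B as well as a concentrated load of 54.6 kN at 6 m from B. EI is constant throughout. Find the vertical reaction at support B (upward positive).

R_B = 172.2 kN

Release continuity at B by inserting a hinge; the redundant is the internal moment M_B. The primary structure is two simply-supported spans AB and BC.
Discontinuity in slope at B on the released structure — sum the simple-span end rotations:
  span AB: point load 65 at a = 7.83: Pab(L + a)/(6LEI) = 554.1/EI
  span AB: triangular load, peak 10: w₀L³/(45EI) = 360.5/EI
  span BC: point load 41.25 at a = 2.5: Pab(L + b)/(6LEI) = 225.6/EI
  span BC: point load 54.6 at a = 6: Pab(L + b)/(6LEI) = 305.8/EI
  relative rotation θ_0 = (914.6 + 531.3)/EI = 1446/EI
A unit hogging moment at B produces rotation L₁/(3EI) + L₂/(3EI) = 7.25/EI.
Compatibility: M_B·(L₁+L₂)/(3EI) = θ_0, giving M_B = 199.4 kN·m (hogging).
Span AB, ΣM about A with M_B applied at B: R_B^{AB}·11.75 = 969.2 + 199.4, so R_B^{AB} = 99.46 kN and R_A = 123.8 − 99.46 = 24.29 kN.
Span BC, ΣM about C: R_B^{BC}·10 = 527.8 + 199.4, so R_B^{BC} = 72.72 kN and R_C = 95.85 − 72.72 = 23.13 kN.
R_B = 99.46 + 72.72 = 172.2 kN.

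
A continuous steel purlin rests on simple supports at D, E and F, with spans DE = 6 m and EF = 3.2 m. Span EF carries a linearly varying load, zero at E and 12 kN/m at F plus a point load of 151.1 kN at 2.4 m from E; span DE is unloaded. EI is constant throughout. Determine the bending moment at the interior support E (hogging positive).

Take M_E as the redundant. Released structure: two simple spans DE and EF with a hinge at E.
End slopes at the hinge E, treating each span as simply supported:
  span EF: triangular load, peak 12: 7w₀L³/(360EI) = 7.646/EI
  span EF: point load 151.1 at a = 2.4: Pab(L + b)/(6LEI) = 60.44/EI
  relative rotation θ_0 = (0 + 68.09)/EI = 68.09/EI
A unit hogging moment at E produces rotation L₁/(3EI) + L₂/(3EI) = 3.067/EI.
Slope continuity at E: θ_0 = M_E·3.067/EI, so M_E = 68.09/3.067 = 22.2 kN·m (hogging).

M_E = 22.2 kN·m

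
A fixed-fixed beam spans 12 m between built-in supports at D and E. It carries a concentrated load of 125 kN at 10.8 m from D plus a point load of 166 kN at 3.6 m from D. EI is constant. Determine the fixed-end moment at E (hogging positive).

Take the two fixed-end moments M_D, M_E as redundants; the released structure is the simple span DE.
End rotations of the released simple span under the applied load (×1/EI):
  at D: point load 125 at a = 10.8: Pab(L + b)/(6LEI) = 297/EI
  at E: point load 125 at a = 10.8: Pab(L + a)/(6LEI) = 513/EI
  at D: point load 166 at a = 3.6: Pab(L + b)/(6LEI) = 1422/EI
  at E: point load 166 at a = 3.6: Pab(L + a)/(6LEI) = 1088/EI
  θ_D0 = 1719/EI,  θ_E0 = 1601/EI
Flexibility coefficients: a unit moment at one end gives L/(3EI) there and L/(6EI) at the far end, so f₁₁ = f₂₂ = 4/EI and f₁₂ = f₂₁ = 2/EI.
Compatibility — zero rotation at each built-in end:
  4 M_D + 2 M_E = 1719
  2 M_D + 4 M_E = 1601
Solving the pair gives M_D = 306.3 kN·m and M_E = 247 kN·m (hogging).

M_E = 247 kN·m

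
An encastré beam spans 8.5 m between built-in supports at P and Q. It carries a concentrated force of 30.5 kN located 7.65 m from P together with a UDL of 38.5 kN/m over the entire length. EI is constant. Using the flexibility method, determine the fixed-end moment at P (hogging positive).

Take the two fixed-end moments M_P, M_Q as redundants; the released structure is the simple span PQ.
Simple-span end rotations at P and Q under the given loads:
  at P: point load 30.5 at a = 7.65: Pab(L + b)/(6LEI) = 36.36/EI
  at Q: point load 30.5 at a = 7.65: Pab(L + a)/(6LEI) = 62.8/EI
  at P: UDL 38.5: wL³/(24EI) = 985.2/EI
  at Q: UDL 38.5: wL³/(24EI) = 985.2/EI
  θ_P0 = 1022/EI,  θ_Q0 = 1048/EI
Flexibility coefficients: a unit moment at one end gives L/(3EI) there and L/(6EI) at the far end, so f₁₁ = f₂₂ = 2.833/EI and f₁₂ = f₂₁ = 1.417/EI.
Compatibility — zero rotation at each built-in end:
  2.833 M_P + 1.417 M_Q = 1022
  1.417 M_P + 2.833 M_Q = 1048
Solving the pair gives M_P = 234.1 kN·m and M_Q = 252.8 kN·m (hogging).

M_P = 234.1 kN·m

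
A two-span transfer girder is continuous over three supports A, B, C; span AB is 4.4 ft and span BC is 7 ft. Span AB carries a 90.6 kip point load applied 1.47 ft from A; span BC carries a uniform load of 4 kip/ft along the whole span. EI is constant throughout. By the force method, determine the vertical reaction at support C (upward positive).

Take M_B as the redundant. Released structure: two simple spans AB and BC with a hinge at B.
End slopes at the hinge B, treating each span as simply supported:
  span AB: point load 90.6 at a = 1.47: Pab(L + a)/(6LEI) = 86.77/EI
  span BC: UDL 4: wL³/(24EI) = 57.17/EI
  relative rotation θ_0 = (86.77 + 57.17)/EI = 143.9/EI
A unit hogging moment at B produces rotation L₁/(3EI) + L₂/(3EI) = 3.8/EI.
Compatibility: M_B·(L₁+L₂)/(3EI) = θ_0, giving M_B = 37.88 kip·ft (hogging).
Span BC, ΣM about C: R_B^{BC}·7 = 98 + 37.88, so R_B^{BC} = 19.41 kip and R_C = 28 − 19.41 = 8.589 kip.

R_C = 8.589 kip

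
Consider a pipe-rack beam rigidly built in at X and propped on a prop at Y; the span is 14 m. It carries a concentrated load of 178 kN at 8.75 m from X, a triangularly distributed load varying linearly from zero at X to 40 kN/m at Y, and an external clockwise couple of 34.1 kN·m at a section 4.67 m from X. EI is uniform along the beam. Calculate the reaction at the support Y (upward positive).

R_Y = 238.6 kN

Choose R_Y as the redundant. The primary structure is the cantilever fixed at X.
Primary-structure tip deflection at Y by superposition:
  point load 178 at a = 8.75: Pa²(3L − a)/(6EI) = 75523/EI
  triangular load, peak 40 at the free end: 11w₀L⁴/(120EI) = 140859/EI
  clockwise couple 34.1 at a = 4.67: M₀a(2L − a)/(2EI) = 1858/EI
  δ_0 = 218239/EI
Tip deflection under a unit load at Y: L³/(3EI) = 914.7/EI.
Compatibility at Y: δ_0 − R_Y·δ_{YY} = 0, so R_Y = 218239/914.7 = 238.6 kN.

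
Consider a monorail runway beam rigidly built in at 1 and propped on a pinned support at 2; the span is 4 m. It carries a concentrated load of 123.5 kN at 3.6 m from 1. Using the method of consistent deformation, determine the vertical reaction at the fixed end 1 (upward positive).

R_1 = 18.46 kN

Choose R_2 as the redundant. The primary structure is the cantilever fixed at 1.
Free-end deflection of the primary structure under the applied loading (downward +):
  point load 123.5 at a = 3.6: Pa²(3L − a)/(6EI) = 2241/EI
Flexibility coefficient — unit upward force at 2: δ_{22} = L³/(3EI) = 21.33/EI.
The prop prevents deflection at 2: R_2 = δ_0/δ_{22} = 2241/21.33 = 105 kN.
Vertical equilibrium: R_1 = ΣP − R_2 = 123.5 − 105 = 18.46 kN.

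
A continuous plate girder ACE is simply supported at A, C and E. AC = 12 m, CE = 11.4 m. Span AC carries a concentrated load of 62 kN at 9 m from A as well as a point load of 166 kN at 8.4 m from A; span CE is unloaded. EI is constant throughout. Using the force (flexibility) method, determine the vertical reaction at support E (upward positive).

Release continuity at C by inserting a hinge; the redundant is the internal moment M_C. The primary structure is two simply-supported spans AC and CE.
End slopes at the hinge C, treating each span as simply supported:
  span AC: point load 62 at a = 9: Pab(L + a)/(6LEI) = 488.2/EI
  span AC: point load 166 at a = 8.4: Pab(L + a)/(6LEI) = 1422/EI
  relative rotation θ_0 = (1911 + 0)/EI = 1911/EI
A unit hogging moment at C produces rotation L₁/(3EI) + L₂/(3EI) = 7.8/EI.
Compatibility: M_C·(L₁+L₂)/(3EI) = θ_0, giving M_C = 244.9 kN·m (hogging).
Span CE, ΣM about E: R_C^{CE}·11.4 = 0 + 244.9, so R_C^{CE} = 21.49 kN and R_E = 0 − 21.49 = -21.49 kN.

R_E = -21.49 kN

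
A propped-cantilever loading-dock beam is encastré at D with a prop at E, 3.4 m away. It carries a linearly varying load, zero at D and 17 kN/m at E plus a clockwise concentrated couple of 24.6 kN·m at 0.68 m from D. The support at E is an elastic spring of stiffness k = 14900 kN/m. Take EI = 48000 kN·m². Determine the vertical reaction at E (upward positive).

Take the reaction at E as the redundant and release it; the primary structure is a cantilever fixed at D.
Free-end deflection of the primary structure under the applied loading (downward +):
  triangular load, peak 17 at the free end: 11w₀L⁴/(120EI) = 208.2/EI
  clockwise couple 24.6 at a = 0.68: M₀a(2L − a)/(2EI) = 51.19/EI
  δ_0 = 259.4/EI
Tip deflection under a unit load at E: L³/(3EI) = 13.1/EI.
With EI = 48000 kN·m²: δ_0 = 0.005405 m and δ_{EE} = 0.000273 m/kN.
Compatibility — the spring shortens by R_E/k under the reaction it provides: δ_0 − R_E·δ_{EE} = R_E/k. With 1/k = 0.000067 m/kN, R_E = δ_0 / (δ_{EE} + 1/k) = 0.005405 / (0.000273 + 0.000067) = 15.89 kN.

R_E = 15.89 kN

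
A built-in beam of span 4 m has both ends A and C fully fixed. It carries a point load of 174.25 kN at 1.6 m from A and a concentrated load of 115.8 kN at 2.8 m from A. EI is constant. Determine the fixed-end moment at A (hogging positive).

M_A = 129.5 kN·m

Take the two fixed-end moments M_A, M_C as redundants; the released structure is the simple span AC.
Simple-span end rotations at A and C under the given loads:
  at A: point load 174.25 at a = 1.6: Pab(L + b)/(6LEI) = 178.4/EI
  at C: point load 174.25 at a = 1.6: Pab(L + a)/(6LEI) = 156.1/EI
  at A: point load 115.8 at a = 2.8: Pab(L + b)/(6LEI) = 84.3/EI
  at C: point load 115.8 at a = 2.8: Pab(L + a)/(6LEI) = 110.2/EI
  θ_A0 = 262.7/EI,  θ_C0 = 266.4/EI
Flexibility coefficients: a unit moment at one end gives L/(3EI) there and L/(6EI) at the far end, so f₁₁ = f₂₂ = 1.333/EI and f₁₂ = f₂₁ = 0.6667/EI.
Compatibility — zero rotation at each built-in end:
  1.333 M_A + 0.6667 M_C = 262.7
  0.6667 M_A + 1.333 M_C = 266.4
Solving the pair gives M_A = 129.5 kN·m and M_C = 135 kN·m (hogging).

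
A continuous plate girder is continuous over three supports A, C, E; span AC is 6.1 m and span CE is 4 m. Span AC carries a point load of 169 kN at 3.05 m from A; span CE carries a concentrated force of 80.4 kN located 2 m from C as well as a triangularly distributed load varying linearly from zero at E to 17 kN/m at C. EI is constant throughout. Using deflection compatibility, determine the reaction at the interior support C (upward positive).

Release continuity at C by inserting a hinge; the redundant is the internal moment M_C. The primary structure is two simply-supported spans AC and CE.
Rotations at C on the released spans (each span's end-slope, ×1/EI):
  span AC: point load 169 at a = 3.05: Pab(L + a)/(6LEI) = 393/EI
  span CE: point load 80.4 at a = 2: Pab(L + b)/(6LEI) = 80.4/EI
  span CE: triangular load, peak 17: w₀L³/(45EI) = 24.18/EI
  relative rotation θ_0 = (393 + 104.6)/EI = 497.6/EI
A unit hogging moment at C produces rotation L₁/(3EI) + L₂/(3EI) = 3.367/EI.
Slope continuity at C: θ_0 = M_C·3.367/EI, so M_C = 497.6/3.367 = 147.8 kN·m (hogging).
Span AC, ΣM about A with M_C applied at C: R_C^{AC}·6.1 = 515.5 + 147.8, so R_C^{AC} = 108.7 kN and R_A = 169 − 108.7 = 60.27 kN.
Span CE, ΣM about E: R_C^{CE}·4 = 251.5 + 147.8, so R_C^{CE} = 99.82 kN and R_E = 114.4 − 99.82 = 14.58 kN.
R_C = 108.7 + 99.82 = 208.5 kN.

R_C = 208.5 kN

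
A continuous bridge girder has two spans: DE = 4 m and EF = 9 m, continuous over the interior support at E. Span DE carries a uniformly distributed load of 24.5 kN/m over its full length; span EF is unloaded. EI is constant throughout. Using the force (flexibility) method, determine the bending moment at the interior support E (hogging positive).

Release continuity at E by inserting a hinge; the redundant is the internal moment M_E. The primary structure is two simply-supported spans DE and EF.
Discontinuity in slope at E on the released structure — sum the simple-span end rotations:
  span DE: UDL 24.5: wL³/(24EI) = 65.33/EI
  relative rotation θ_0 = (65.33 + 0)/EI = 65.33/EI
A unit hogging moment at E produces rotation L₁/(3EI) + L₂/(3EI) = 4.333/EI.
Slope continuity at E: θ_0 = M_E·4.333/EI, so M_E = 65.33/4.333 = 15.08 kN·m (hogging).

M_E = 15.08 kN·m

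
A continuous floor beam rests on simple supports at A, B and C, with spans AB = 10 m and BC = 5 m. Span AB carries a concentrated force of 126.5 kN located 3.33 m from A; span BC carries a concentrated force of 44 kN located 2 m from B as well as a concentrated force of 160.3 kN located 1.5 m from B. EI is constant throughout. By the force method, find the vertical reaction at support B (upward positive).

Insert a hinge at B; M_B is the redundant, and each span becomes simply supported.
Rotations at B on the released spans (each span's end-slope, ×1/EI):
  span AB: point load 126.5 at a = 3.33: Pab(L + a)/(6LEI) = 624.2/EI
  span BC: point load 44 at a = 2: Pab(L + b)/(6LEI) = 70.4/EI
  span BC: point load 160.3 at a = 1.5: Pab(L + b)/(6LEI) = 238.4/EI
  relative rotation θ_0 = (624.2 + 308.8)/EI = 933.1/EI
A unit hogging moment at B produces rotation L₁/(3EI) + L₂/(3EI) = 5/EI.
Slope continuity at B: θ_0 = M_B·5/EI, so M_B = 933.1/5 = 186.6 kN·m (hogging).
Span AB, ΣM about A with M_B applied at B: R_B^{AB}·10 = 421.2 + 186.6, so R_B^{AB} = 60.79 kN and R_A = 126.5 − 60.79 = 65.71 kN.
Span BC, ΣM about C: R_B^{BC}·5 = 693 + 186.6, so R_B^{BC} = 175.9 kN and R_C = 204.3 − 175.9 = 28.37 kN.
R_B = 60.79 + 175.9 = 236.7 kN.

R_B = 236.7 kN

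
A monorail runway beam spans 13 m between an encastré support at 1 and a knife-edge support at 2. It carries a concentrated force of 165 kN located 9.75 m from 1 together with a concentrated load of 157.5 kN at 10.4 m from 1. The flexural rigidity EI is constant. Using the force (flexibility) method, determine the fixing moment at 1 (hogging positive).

Take the reaction at 2 as the redundant and release it; the primary structure is a cantilever fixed at 1.
Deflection at 2 on the released cantilever, summing each load's contribution:
  point load 165 at a = 9.75: Pa²(3L − a)/(6EI) = 76466/EI
  point load 157.5 at a = 10.4: Pa²(3L − a)/(6EI) = 81201/EI
  δ_0 = 157667/EI
Flexibility coefficient — unit upward force at 2: δ_{22} = L³/(3EI) = 732.3/EI.
The prop prevents deflection at 2: R_2 = δ_0/δ_{22} = 157667/732.3 = 215.3 kN.
Moment equilibrium about 1: M_1 = Σ(load moments about 1) − R_2·L = 3247 − 215.3×13 = 447.9 kN·m.

M_1 = 447.9 kN·m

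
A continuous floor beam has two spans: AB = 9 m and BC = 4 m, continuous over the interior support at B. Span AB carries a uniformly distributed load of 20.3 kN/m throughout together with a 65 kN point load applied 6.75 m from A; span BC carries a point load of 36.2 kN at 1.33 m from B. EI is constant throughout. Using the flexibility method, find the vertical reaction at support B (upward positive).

Release continuity at B by inserting a hinge; the redundant is the internal moment M_B. The primary structure is two simply-supported spans AB and BC.
Rotations at B on the released spans (each span's end-slope, ×1/EI):
  span AB: UDL 20.3: wL³/(24EI) = 616.6/EI
  span AB: point load 65 at a = 6.75: Pab(L + a)/(6LEI) = 287.9/EI
  span BC: point load 36.2 at a = 1.33: Pab(L + b)/(6LEI) = 35.73/EI
  relative rotation θ_0 = (904.5 + 35.73)/EI = 940.3/EI
A unit hogging moment at B produces rotation L₁/(3EI) + L₂/(3EI) = 4.333/EI.
Slope continuity at B: θ_0 = M_B·4.333/EI, so M_B = 940.3/4.333 = 217 kN·m (hogging).
Span AB, ΣM about A with M_B applied at B: R_B^{AB}·9 = 1261 + 217, so R_B^{AB} = 164.2 kN and R_A = 247.7 − 164.2 = 83.49 kN.
Span BC, ΣM about C: R_B^{BC}·4 = 96.65 + 217, so R_B^{BC} = 78.41 kN and R_C = 36.2 − 78.41 = -42.21 kN.
R_B = 164.2 + 78.41 = 242.6 kN.

R_B = 242.6 kN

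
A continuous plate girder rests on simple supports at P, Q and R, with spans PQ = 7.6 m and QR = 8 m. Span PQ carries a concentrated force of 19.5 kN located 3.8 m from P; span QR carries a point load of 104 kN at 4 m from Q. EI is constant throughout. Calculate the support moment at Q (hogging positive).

M_Q = 93.54 kN·m

Take M_Q as the redundant. Released structure: two simple spans PQ and QR with a hinge at Q.
Discontinuity in slope at Q on the released structure — sum the simple-span end rotations:
  span PQ: point load 19.5 at a = 3.8: Pab(L + a)/(6LEI) = 70.39/EI
  span QR: point load 104 at a = 4: Pab(L + b)/(6LEI) = 416/EI
  relative rotation θ_0 = (70.39 + 416)/EI = 486.4/EI
A unit hogging moment at Q produces rotation L₁/(3EI) + L₂/(3EI) = 5.2/EI.
Slope continuity at Q: θ_0 = M_Q·5.2/EI, so M_Q = 486.4/5.2 = 93.54 kN·m (hogging).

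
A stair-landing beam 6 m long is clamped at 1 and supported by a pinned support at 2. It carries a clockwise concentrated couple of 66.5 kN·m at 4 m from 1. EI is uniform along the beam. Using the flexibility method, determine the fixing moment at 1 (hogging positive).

M_1 = -22.17 kN·m

Remove the prop at 2; the released (primary) structure is a cantilever built in at 1.
Primary-structure tip deflection at 2 by superposition:
  clockwise couple 66.5 at a = 4: M₀a(2L − a)/(2EI) = 1064/EI
Flexibility coefficient — unit upward force at 2: δ_{22} = L³/(3EI) = 72/EI.
The prop prevents deflection at 2: R_2 = δ_0/δ_{22} = 1064/72 = 14.78 kN.
Moment equilibrium about 1: M_1 = Σ(load moments about 1) − R_2·L = 66.5 − 14.78×6 = -22.17 kN·m.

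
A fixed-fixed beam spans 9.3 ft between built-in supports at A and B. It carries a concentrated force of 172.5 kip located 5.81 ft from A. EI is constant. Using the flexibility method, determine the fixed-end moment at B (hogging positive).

Take the two fixed-end moments M_A, M_B as redundants; the released structure is the simple span AB.
End rotations of the released simple span under the applied load (×1/EI):
  at A: point load 172.5 at a = 5.81: Pab(L + b)/(6LEI) = 801.7/EI
  at B: point load 172.5 at a = 5.81: Pab(L + a)/(6LEI) = 947.2/EI
  θ_A0 = 801.7/EI,  θ_B0 = 947.2/EI
Flexibility coefficients: a unit moment at one end gives L/(3EI) there and L/(6EI) at the far end, so f₁₁ = f₂₂ = 3.1/EI and f₁₂ = f₂₁ = 1.55/EI.
Compatibility — zero rotation at each built-in end:
  3.1 M_A + 1.55 M_B = 801.7
  1.55 M_A + 3.1 M_B = 947.2
Solving the pair gives M_A = 141.1 kip·ft and M_B = 235 kip·ft (hogging).

M_B = 235 kip·ft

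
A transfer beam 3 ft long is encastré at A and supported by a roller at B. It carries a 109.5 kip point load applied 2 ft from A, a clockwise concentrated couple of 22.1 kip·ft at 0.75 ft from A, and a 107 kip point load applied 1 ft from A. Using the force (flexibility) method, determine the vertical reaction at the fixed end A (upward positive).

R_A = 139 kip

Take the reaction at B as the redundant and release it; the primary structure is a cantilever fixed at A.
Free-end deflection of the primary structure under the applied loading (downward +):
  point load 109.5 at a = 2: Pa²(3L − a)/(6EI) = 511/EI
  clockwise couple 22.1 at a = 0.75: M₀a(2L − a)/(2EI) = 43.51/EI
  point load 107 at a = 1: Pa²(3L − a)/(6EI) = 142.7/EI
  δ_0 = 697.2/EI
Tip deflection under a unit load at B: L³/(3EI) = 9/EI.
The prop prevents deflection at B: R_B = δ_0/δ_{BB} = 697.2/9 = 77.46 kip.
Vertical equilibrium: R_A = ΣP − R_B = 216.5 − 77.46 = 139 kip.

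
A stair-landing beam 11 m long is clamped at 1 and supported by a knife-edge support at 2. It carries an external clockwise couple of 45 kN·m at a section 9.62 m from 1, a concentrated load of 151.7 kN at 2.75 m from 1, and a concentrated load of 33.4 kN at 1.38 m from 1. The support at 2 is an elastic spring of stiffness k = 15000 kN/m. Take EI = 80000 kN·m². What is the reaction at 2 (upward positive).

R_2 = 19.6 kN

Remove the prop at 2; the released (primary) structure is a cantilever built in at 1.
Deflection at 2 on the released cantilever, summing each load's contribution:
  clockwise couple 45 at a = 9.62: M₀a(2L − a)/(2EI) = 2680/EI
  point load 151.7 at a = 2.75: Pa²(3L − a)/(6EI) = 5784/EI
  point load 33.4 at a = 1.38: Pa²(3L − a)/(6EI) = 335.2/EI
  δ_0 = 8799/EI
Tip deflection under a unit load at 2: L³/(3EI) = 443.7/EI.
With EI = 80000 kN·m²: δ_0 = 0.10999 m and δ_{22} = 0.005546 m/kN.
Compatibility — the spring shortens by R_2/k under the reaction it provides: δ_0 − R_2·δ_{22} = R_2/k. With 1/k = 0.000067 m/kN, R_2 = δ_0 / (δ_{22} + 1/k) = 0.10999 / (0.005546 + 0.000067) = 19.6 kN.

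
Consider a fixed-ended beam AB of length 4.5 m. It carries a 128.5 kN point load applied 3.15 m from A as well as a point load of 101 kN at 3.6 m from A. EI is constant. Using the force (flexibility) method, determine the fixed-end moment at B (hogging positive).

M_B = 143.2 kN·m

Take the two fixed-end moments M_A, M_B as redundants; the released structure is the simple span AB.
On the primary (simply-supported) span, the end slopes from the loading are:
  at A: point load 128.5 at a = 3.15: Pab(L + b)/(6LEI) = 118.4/EI
  at B: point load 128.5 at a = 3.15: Pab(L + a)/(6LEI) = 154.8/EI
  at A: point load 101 at a = 3.6: Pab(L + b)/(6LEI) = 65.45/EI
  at B: point load 101 at a = 3.6: Pab(L + a)/(6LEI) = 98.17/EI
  θ_A0 = 183.8/EI,  θ_B0 = 253/EI
Flexibility coefficients: a unit moment at one end gives L/(3EI) there and L/(6EI) at the far end, so f₁₁ = f₂₂ = 1.5/EI and f₁₂ = f₂₁ = 0.75/EI.
Compatibility — zero rotation at each built-in end:
  1.5 M_A + 0.75 M_B = 183.8
  0.75 M_A + 1.5 M_B = 253
Solving the pair gives M_A = 50.97 kN·m and M_B = 143.2 kN·m (hogging).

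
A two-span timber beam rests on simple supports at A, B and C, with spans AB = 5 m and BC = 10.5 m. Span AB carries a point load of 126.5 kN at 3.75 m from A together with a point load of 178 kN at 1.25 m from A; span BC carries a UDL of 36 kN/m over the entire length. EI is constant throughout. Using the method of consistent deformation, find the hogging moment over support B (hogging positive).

M_B = 403.2 kN·m

Release continuity at B by inserting a hinge; the redundant is the internal moment M_B. The primary structure is two simply-supported spans AB and BC.
Rotations at B on the released spans (each span's end-slope, ×1/EI):
  span AB: point load 126.5 at a = 3.75: Pab(L + a)/(6LEI) = 172.9/EI
  span AB: point load 178 at a = 1.25: Pab(L + a)/(6LEI) = 173.8/EI
  span BC: UDL 36: wL³/(24EI) = 1736/EI
  relative rotation θ_0 = (346.8 + 1736)/EI = 2083/EI
A unit hogging moment at B produces rotation L₁/(3EI) + L₂/(3EI) = 5.167/EI.
Compatibility: M_B·(L₁+L₂)/(3EI) = θ_0, giving M_B = 403.2 kN·m (hogging).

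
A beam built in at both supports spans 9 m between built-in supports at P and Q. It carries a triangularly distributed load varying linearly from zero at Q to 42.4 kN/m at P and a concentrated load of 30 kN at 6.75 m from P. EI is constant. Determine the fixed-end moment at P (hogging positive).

Release both end moments; the primary structure is a simply-supported span PQ with redundants M_P and M_Q.
On the primary (simply-supported) span, the end slopes from the loading are:
  at P: triangular load, peak 42.4: w₀L³/(45EI) = 686.9/EI
  at Q: triangular load, peak 42.4: 7w₀L³/(360EI) = 601/EI
  at P: point load 30 at a = 6.75: Pab(L + b)/(6LEI) = 94.92/EI
  at Q: point load 30 at a = 6.75: Pab(L + a)/(6LEI) = 132.9/EI
  θ_P0 = 781.8/EI,  θ_Q0 = 733.9/EI
Flexibility coefficients: a unit moment at one end gives L/(3EI) there and L/(6EI) at the far end, so f₁₁ = f₂₂ = 3/EI and f₁₂ = f₂₁ = 1.5/EI.
Compatibility — zero rotation at each built-in end:
  3 M_P + 1.5 M_Q = 781.8
  1.5 M_P + 3 M_Q = 733.9
Solving the pair gives M_P = 184.4 kN·m and M_Q = 152.4 kN·m (hogging).

M_P = 184.4 kN·m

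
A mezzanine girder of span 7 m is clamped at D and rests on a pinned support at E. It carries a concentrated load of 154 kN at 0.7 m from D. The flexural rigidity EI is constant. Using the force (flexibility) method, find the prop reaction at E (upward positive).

Remove the prop at E; the released (primary) structure is a cantilever built in at D.
Free-end deflection of the primary structure under the applied loading (downward +):
  point load 154 at a = 0.7: Pa²(3L − a)/(6EI) = 255.3/EI
Flexibility coefficient — unit upward force at E: δ_{EE} = L³/(3EI) = 114.3/EI.
Compatibility at E: δ_0 − R_E·δ_{EE} = 0, so R_E = 255.3/114.3 = 2.233 kN.

R_E = 2.233 kN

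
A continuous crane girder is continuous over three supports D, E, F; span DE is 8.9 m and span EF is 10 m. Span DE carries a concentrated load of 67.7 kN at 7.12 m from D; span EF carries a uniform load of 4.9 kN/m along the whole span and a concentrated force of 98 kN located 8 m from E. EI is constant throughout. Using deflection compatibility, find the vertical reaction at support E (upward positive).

Insert a hinge at E; M_E is the redundant, and each span becomes simply supported.
Rotations at E on the released spans (each span's end-slope, ×1/EI):
  span DE: point load 67.7 at a = 7.12: Pab(L + a)/(6LEI) = 257.4/EI
  span EF: UDL 4.9: wL³/(24EI) = 204.2/EI
  span EF: point load 98 at a = 8: Pab(L + b)/(6LEI) = 313.6/EI
  relative rotation θ_0 = (257.4 + 517.8)/EI = 775.2/EI
A unit hogging moment at E produces rotation L₁/(3EI) + L₂/(3EI) = 6.3/EI.
Compatibility: M_E·(L₁+L₂)/(3EI) = θ_0, giving M_E = 123 kN·m (hogging).
Span DE, ΣM about D with M_E applied at E: R_E^{DE}·8.9 = 482 + 123, so R_E^{DE} = 67.98 kN and R_D = 67.7 − 67.98 = -0.285 kN.
Span EF, ΣM about F: R_E^{EF}·10 = 441 + 123, so R_E^{EF} = 56.4 kN and R_F = 147 − 56.4 = 90.6 kN.
R_E = 67.98 + 56.4 = 124.4 kN.

R_E = 124.4 kN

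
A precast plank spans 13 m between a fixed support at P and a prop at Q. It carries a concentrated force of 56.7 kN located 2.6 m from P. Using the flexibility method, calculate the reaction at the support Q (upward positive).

R_Q = 3.175 kN

Take the reaction at Q as the redundant and release it; the primary structure is a cantilever fixed at P.
Free-end deflection of the primary structure under the applied loading (downward +):
  point load 56.7 at a = 2.6: Pa²(3L − a)/(6EI) = 2325/EI
Flexibility coefficient — unit upward force at Q: δ_{QQ} = L³/(3EI) = 732.3/EI.
The prop prevents deflection at Q: R_Q = δ_0/δ_{QQ} = 2325/732.3 = 3.175 kN.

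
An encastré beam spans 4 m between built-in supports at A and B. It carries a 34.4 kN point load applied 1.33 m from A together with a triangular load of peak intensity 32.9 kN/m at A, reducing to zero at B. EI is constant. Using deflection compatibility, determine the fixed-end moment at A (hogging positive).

M_A = 46.71 kN·m

Release both end moments; the primary structure is a simply-supported span AB with redundants M_A and M_B.
On the primary (simply-supported) span, the end slopes from the loading are:
  at A: point load 34.4 at a = 1.33: Pab(L + b)/(6LEI) = 33.95/EI
  at B: point load 34.4 at a = 1.33: Pab(L + a)/(6LEI) = 27.13/EI
  at A: triangular load, peak 32.9: w₀L³/(45EI) = 46.79/EI
  at B: triangular load, peak 32.9: 7w₀L³/(360EI) = 40.94/EI
  θ_A0 = 80.74/EI,  θ_B0 = 68.07/EI
Flexibility coefficients: a unit moment at one end gives L/(3EI) there and L/(6EI) at the far end, so f₁₁ = f₂₂ = 1.333/EI and f₁₂ = f₂₁ = 0.6667/EI.
Compatibility — zero rotation at each built-in end:
  1.333 M_A + 0.6667 M_B = 80.74
  0.6667 M_A + 1.333 M_B = 68.07
Solving the pair gives M_A = 46.71 kN·m and M_B = 27.7 kN·m (hogging).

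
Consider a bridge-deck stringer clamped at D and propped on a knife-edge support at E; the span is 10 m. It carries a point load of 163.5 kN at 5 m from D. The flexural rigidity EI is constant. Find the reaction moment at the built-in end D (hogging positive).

M_D = 306.6 kN·m

Choose R_E as the redundant. The primary structure is the cantilever fixed at D.
Free-end deflection of the primary structure under the applied loading (downward +):
  point load 163.5 at a = 5: Pa²(3L − a)/(6EI) = 17031/EI
Tip deflection under a unit load at E: L³/(3EI) = 333.3/EI.
The prop prevents deflection at E: R_E = δ_0/δ_{EE} = 17031/333.3 = 51.09 kN.
Moment equilibrium about D: M_D = Σ(load moments about D) − R_E·L = 817.5 − 51.09×10 = 306.6 kN·m.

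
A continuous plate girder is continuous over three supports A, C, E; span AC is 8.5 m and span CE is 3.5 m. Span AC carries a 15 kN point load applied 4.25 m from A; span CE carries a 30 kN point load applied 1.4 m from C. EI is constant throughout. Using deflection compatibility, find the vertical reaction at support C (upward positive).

Release continuity at C by inserting a hinge; the redundant is the internal moment M_C. The primary structure is two simply-supported spans AC and CE.
End slopes at the hinge C, treating each span as simply supported:
  span AC: point load 15 at a = 4.25: Pab(L + a)/(6LEI) = 67.73/EI
  span CE: point load 30 at a = 1.4: Pab(L + b)/(6LEI) = 23.52/EI
  relative rotation θ_0 = (67.73 + 23.52)/EI = 91.25/EI
A unit hogging moment at C produces rotation L₁/(3EI) + L₂/(3EI) = 4/EI.
Compatibility: M_C·(L₁+L₂)/(3EI) = θ_0, giving M_C = 22.81 kN·m (hogging).
Span AC, ΣM about A with M_C applied at C: R_C^{AC}·8.5 = 63.75 + 22.81, so R_C^{AC} = 10.18 kN and R_A = 15 − 10.18 = 4.816 kN.
Span CE, ΣM about E: R_C^{CE}·3.5 = 63 + 22.81, so R_C^{CE} = 24.52 kN and R_E = 30 − 24.52 = 5.482 kN.
R_C = 10.18 + 24.52 = 34.7 kN.

R_C = 34.7 kN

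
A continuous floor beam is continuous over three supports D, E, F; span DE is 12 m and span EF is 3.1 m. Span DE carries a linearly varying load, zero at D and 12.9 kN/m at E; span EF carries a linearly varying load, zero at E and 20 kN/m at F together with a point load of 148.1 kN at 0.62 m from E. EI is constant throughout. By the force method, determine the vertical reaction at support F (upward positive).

Release continuity at E by inserting a hinge; the redundant is the internal moment M_E. The primary structure is two simply-supported spans DE and EF.
Rotations at E on the released spans (each span's end-slope, ×1/EI):
  span DE: triangular load, peak 12.9: w₀L³/(45EI) = 495.4/EI
  span EF: triangular load, peak 20: 7w₀L³/(360EI) = 11.59/EI
  span EF: point load 148.1 at a = 0.62: Pab(L + b)/(6LEI) = 68.32/EI
  relative rotation θ_0 = (495.4 + 79.9)/EI = 575.3/EI
A unit hogging moment at E produces rotation L₁/(3EI) + L₂/(3EI) = 5.033/EI.
Slope continuity at E: θ_0 = M_E·5.033/EI, so M_E = 575.3/5.033 = 114.3 kN·m (hogging).
Span EF, ΣM about F: R_E^{EF}·3.1 = 399.3 + 114.3, so R_E^{EF} = 165.7 kN and R_F = 179.1 − 165.7 = 13.42 kN.

R_F = 13.42 kN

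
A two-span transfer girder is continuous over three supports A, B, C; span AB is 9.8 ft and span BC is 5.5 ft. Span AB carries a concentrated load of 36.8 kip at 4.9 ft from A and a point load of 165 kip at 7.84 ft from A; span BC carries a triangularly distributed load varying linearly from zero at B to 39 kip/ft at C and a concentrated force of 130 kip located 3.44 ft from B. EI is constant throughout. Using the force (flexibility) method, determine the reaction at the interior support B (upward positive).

R_B = 308.2 kip

Insert a hinge at B; M_B is the redundant, and each span becomes simply supported.
End slopes at the hinge B, treating each span as simply supported:
  span AB: point load 36.8 at a = 4.9: Pab(L + a)/(6LEI) = 220.9/EI
  span AB: point load 165 at a = 7.84: Pab(L + a)/(6LEI) = 760.6/EI
  span BC: triangular load, peak 39: 7w₀L³/(360EI) = 126.2/EI
  span BC: point load 130 at a = 3.44: Pab(L + b)/(6LEI) = 211/EI
  relative rotation θ_0 = (981.5 + 337.2)/EI = 1319/EI
A unit hogging moment at B produces rotation L₁/(3EI) + L₂/(3EI) = 5.1/EI.
Slope continuity at B: θ_0 = M_B·5.1/EI, so M_B = 1319/5.1 = 258.6 kip·ft (hogging).
Span AB, ΣM about A with M_B applied at B: R_B^{AB}·9.8 = 1474 + 258.6, so R_B^{AB} = 176.8 kip and R_A = 201.8 − 176.8 = 25.01 kip.
Span BC, ΣM about C: R_B^{BC}·5.5 = 464.4 + 258.6, so R_B^{BC} = 131.5 kip and R_C = 237.2 − 131.5 = 105.8 kip.
R_B = 176.8 + 131.5 = 308.2 kip.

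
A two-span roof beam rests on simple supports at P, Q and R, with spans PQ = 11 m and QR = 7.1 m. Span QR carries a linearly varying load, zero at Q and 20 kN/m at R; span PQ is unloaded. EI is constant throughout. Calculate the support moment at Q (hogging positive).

Release continuity at Q by inserting a hinge; the redundant is the internal moment M_Q. The primary structure is two simply-supported spans PQ and QR.
Rotations at Q on the released spans (each span's end-slope, ×1/EI):
  span QR: triangular load, peak 20: 7w₀L³/(360EI) = 139.2/EI
  relative rotation θ_0 = (0 + 139.2)/EI = 139.2/EI
A unit hogging moment at Q produces rotation L₁/(3EI) + L₂/(3EI) = 6.033/EI.
Slope continuity at Q: θ_0 = M_Q·6.033/EI, so M_Q = 139.2/6.033 = 23.07 kN·m (hogging).

M_Q = 23.07 kN·m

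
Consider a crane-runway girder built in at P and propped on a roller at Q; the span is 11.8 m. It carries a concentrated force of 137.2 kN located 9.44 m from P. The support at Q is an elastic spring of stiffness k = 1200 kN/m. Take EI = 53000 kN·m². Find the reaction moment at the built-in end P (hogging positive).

M_P = 240.5 kN·m

Choose R_Q as the redundant. The primary structure is the cantilever fixed at P.
Primary-structure tip deflection at Q by superposition:
  point load 137.2 at a = 9.44: Pa²(3L − a)/(6EI) = 52899/EI
Flexibility coefficient — unit upward force at Q: δ_{QQ} = L³/(3EI) = 547.7/EI.
With EI = 53000 kN·m²: δ_0 = 0.9981 m and δ_{QQ} = 0.010334 m/kN.
Compatibility — the spring shortens by R_Q/k under the reaction it provides: δ_0 − R_Q·δ_{QQ} = R_Q/k. With 1/k = 0.000833 m/kN, R_Q = δ_0 / (δ_{QQ} + 1/k) = 0.9981 / (0.010334 + 0.000833) = 89.38 kN.
Moment equilibrium about P: M_P = Σ(load moments about P) − R_Q·L = 1295 − 89.38×11.8 = 240.5 kN·m.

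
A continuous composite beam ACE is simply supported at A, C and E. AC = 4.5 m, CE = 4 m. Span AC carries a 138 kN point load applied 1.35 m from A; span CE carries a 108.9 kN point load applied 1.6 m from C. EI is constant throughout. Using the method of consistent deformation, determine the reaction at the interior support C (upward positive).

R_C = 146.5 kN

Insert a hinge at C; M_C is the redundant, and each span becomes simply supported.
Rotations at C on the released spans (each span's end-slope, ×1/EI):
  span AC: point load 138 at a = 1.35: Pab(L + a)/(6LEI) = 127.1/EI
  span CE: point load 108.9 at a = 1.6: Pab(L + b)/(6LEI) = 111.5/EI
  relative rotation θ_0 = (127.1 + 111.5)/EI = 238.7/EI
A unit hogging moment at C produces rotation L₁/(3EI) + L₂/(3EI) = 2.833/EI.
Compatibility: M_C·(L₁+L₂)/(3EI) = θ_0, giving M_C = 84.23 kN·m (hogging).
Span AC, ΣM about A with M_C applied at C: R_C^{AC}·4.5 = 186.3 + 84.23, so R_C^{AC} = 60.12 kN and R_A = 138 − 60.12 = 77.88 kN.
Span CE, ΣM about E: R_C^{CE}·4 = 261.4 + 84.23, so R_C^{CE} = 86.4 kN and R_E = 108.9 − 86.4 = 22.5 kN.
R_C = 60.12 + 86.4 = 146.5 kN.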